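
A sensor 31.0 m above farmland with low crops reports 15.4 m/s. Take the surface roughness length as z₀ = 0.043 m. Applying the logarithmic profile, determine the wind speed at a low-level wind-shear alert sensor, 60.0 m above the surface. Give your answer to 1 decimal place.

16.9 m/s

Log law: V(z) ∝ ln(z/z₀), so V₂/V₁ = ln(z₂/z₀) / ln(z₁/z₀).
ln(60.0/0.043) = 7.2409, ln(31.0/0.043) = 6.5805
V₂ = 15.4 × 7.2409/6.5805 = 15.4 × 1.1003 = 16.9454 m/s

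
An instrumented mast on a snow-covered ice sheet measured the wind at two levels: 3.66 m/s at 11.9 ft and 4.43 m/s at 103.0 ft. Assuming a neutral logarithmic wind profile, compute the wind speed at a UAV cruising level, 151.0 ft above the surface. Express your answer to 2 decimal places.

Log law: V ∝ ln(z/z₀). From the pair, with r = V₁/V₂ = 0.82619,
ln z₀ = (ln z₁ − r·ln z₂)/(1 − r) = (2.4765 − 0.82619×4.6347)/0.17381 = -7.7819 → z₀ = 0.0004172 ft
V₃ = V₁ · ln(z₃/z₀)/ln(z₁/z₀) = 3.66 × 12.7992/10.2584 = 4.5665 m/s

4.57 m/s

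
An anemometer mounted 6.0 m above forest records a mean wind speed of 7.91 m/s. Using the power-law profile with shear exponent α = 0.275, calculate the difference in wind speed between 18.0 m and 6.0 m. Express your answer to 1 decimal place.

2.8 m/s

Power law: V₂ = V₁ · (z₂/z₁)^α = 7.91 × (3.0000)^0.275 = 10.7000 m/s
ΔV = 10.7000 − 7.91 = 2.7900 m/s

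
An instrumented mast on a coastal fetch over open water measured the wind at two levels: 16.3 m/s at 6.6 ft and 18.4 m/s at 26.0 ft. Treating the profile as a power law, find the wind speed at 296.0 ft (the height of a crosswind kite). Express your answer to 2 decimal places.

First find α: α = ln(V₂/V₁)/ln(z₂/z₁) = ln(18.4/16.3)/ln(26.0/6.6) = 0.12119/1.37103 = 0.0884
Extrapolate from 26.0 ft to 296.0 ft: V₃ = 18.4 × (296.0/26.0)^0.0884 = 18.4 × 1.2398 = 22.8132 m/s

22.81 m/s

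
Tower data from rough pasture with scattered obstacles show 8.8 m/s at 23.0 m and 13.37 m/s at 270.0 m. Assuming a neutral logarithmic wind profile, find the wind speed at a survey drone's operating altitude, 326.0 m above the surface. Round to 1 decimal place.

13.7 m/s

Log law: V ∝ ln(z/z₀). From the pair, with r = V₁/V₂ = 0.65819,
ln z₀ = (ln z₁ − r·ln z₂)/(1 − r) = (3.1355 − 0.65819×5.5984)/0.34181 = -1.6071 → z₀ = 0.2005 m
V₃ = V₁ · ln(z₃/z₀)/ln(z₁/z₀) = 8.8 × 7.3940/4.7426 = 13.7197 m/s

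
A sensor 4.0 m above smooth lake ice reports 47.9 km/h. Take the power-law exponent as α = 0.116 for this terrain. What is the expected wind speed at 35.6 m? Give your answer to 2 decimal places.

Power-law profile: V₂ = V₁ · (z₂/z₁)^α
V₂ = 47.9 × (35.6/4.0)^0.116 = 47.9 × (8.9000)^0.116
    = 47.9 × 1.2886 = 61.7255 km/h

61.73 km/h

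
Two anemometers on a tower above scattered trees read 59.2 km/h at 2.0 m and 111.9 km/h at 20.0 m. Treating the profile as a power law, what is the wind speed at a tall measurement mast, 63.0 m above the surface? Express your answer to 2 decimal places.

First find α: α = ln(V₂/V₁)/ln(z₂/z₁) = ln(111.9/59.2)/ln(20.0/2.0) = 0.63668/2.30259 = 0.2765
Extrapolate from 20.0 m to 63.0 m: V₃ = 111.9 × (63.0/20.0)^0.2765 = 111.9 × 1.3734 = 153.6799 km/h

153.68 km/h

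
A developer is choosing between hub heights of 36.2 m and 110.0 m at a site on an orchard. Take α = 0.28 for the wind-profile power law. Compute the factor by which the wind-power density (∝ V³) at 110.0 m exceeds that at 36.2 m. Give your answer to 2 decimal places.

2.54

Speed ratio: V_B/V_A = (z_B/z_A)^α = (110.0/36.2)^0.28 = (3.0387)^0.28 = 1.36506
Power-density ratio: P_B/P_A = (V_B/V_A)³ = (1.36506)³ = 2.54363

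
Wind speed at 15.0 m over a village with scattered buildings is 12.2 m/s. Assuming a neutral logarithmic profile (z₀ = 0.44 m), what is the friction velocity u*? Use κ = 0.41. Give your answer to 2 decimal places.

Log law: V(z) = (u*/κ) · ln(z/z₀) ⇒ u* = κ · V / ln(z/z₀)
u* = 0.41 × 12.2 / ln(15.0/0.44) = 0.41 × 12.2 / 3.5290
   = 5.0020 / 3.5290 = 1.4174 m/s

u* ≈ 1.42 m/s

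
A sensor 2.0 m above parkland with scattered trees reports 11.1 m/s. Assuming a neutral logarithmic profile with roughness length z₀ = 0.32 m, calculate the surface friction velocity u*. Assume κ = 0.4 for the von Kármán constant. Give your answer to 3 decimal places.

u* ≈ 2.423 m/s

Log law: V(z) = (u*/κ) · ln(z/z₀) ⇒ u* = κ · V / ln(z/z₀)
u* = 0.4 × 11.1 / ln(2.0/0.32) = 0.4 × 11.1 / 1.8326
   = 4.4400 / 1.8326 = 2.4228 m/s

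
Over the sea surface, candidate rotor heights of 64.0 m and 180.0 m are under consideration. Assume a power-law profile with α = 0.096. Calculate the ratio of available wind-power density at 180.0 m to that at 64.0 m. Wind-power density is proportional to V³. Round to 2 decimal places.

1.35

Speed ratio: V_B/V_A = (z_B/z_A)^α = (180.0/64.0)^0.096 = (2.8125)^0.096 = 1.10437
Power-density ratio: P_B/P_A = (V_B/V_A)³ = (1.10437)³ = 1.34691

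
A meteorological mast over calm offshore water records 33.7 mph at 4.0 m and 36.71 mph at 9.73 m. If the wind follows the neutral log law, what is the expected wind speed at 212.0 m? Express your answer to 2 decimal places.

Log law: V ∝ ln(z/z₀). From the pair, with r = V₁/V₂ = 0.91801,
ln z₀ = (ln z₁ − r·ln z₂)/(1 − r) = (1.3863 − 0.91801×2.2752)/0.08199 = -8.5661 → z₀ = 0.0001905 m
V₃ = V₁ · ln(z₃/z₀)/ln(z₁/z₀) = 33.7 × 13.9226/9.9524 = 47.1439 mph

47.14 mph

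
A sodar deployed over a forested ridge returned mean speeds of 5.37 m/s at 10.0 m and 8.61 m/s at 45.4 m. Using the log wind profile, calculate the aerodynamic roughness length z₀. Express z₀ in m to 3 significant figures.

Log law: V(z) ∝ ln(z/z₀). With r = V₁/V₂ = 5.37/8.61 = 0.62369,
r · ln(z₂/z₀) = ln(z₁/z₀) ⇒ ln z₀ = (ln z₁ − r·ln z₂)/(1 − r)
ln z₀ = (2.30259 − 0.62369×3.81551) / 0.37631 = -0.2050
z₀ = exp(-0.2050) = 0.8147 m

z₀ ≈ 0.815 m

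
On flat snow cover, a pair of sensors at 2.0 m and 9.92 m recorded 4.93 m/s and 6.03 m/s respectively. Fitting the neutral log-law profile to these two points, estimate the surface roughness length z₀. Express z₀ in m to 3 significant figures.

z₀ ≈ 0.00153 m

Log law: V(z) ∝ ln(z/z₀). With r = V₁/V₂ = 4.93/6.03 = 0.81758,
r · ln(z₂/z₀) = ln(z₁/z₀) ⇒ ln z₀ = (ln z₁ − r·ln z₂)/(1 − r)
ln z₀ = (0.69315 − 0.81758×2.29455) / 0.18242 = -6.4841
z₀ = exp(-6.4841) = 0.001528 m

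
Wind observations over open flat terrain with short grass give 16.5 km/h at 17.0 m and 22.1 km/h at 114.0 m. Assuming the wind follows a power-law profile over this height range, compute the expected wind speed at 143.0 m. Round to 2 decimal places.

First find α: α = ln(V₂/V₁)/ln(z₂/z₁) = ln(22.1/16.5)/ln(114.0/17.0) = 0.29222/1.90299 = 0.1536
Extrapolate from 114.0 m to 143.0 m: V₃ = 22.1 × (143.0/114.0)^0.1536 = 22.1 × 1.0354 = 22.8827 km/h

22.88 km/h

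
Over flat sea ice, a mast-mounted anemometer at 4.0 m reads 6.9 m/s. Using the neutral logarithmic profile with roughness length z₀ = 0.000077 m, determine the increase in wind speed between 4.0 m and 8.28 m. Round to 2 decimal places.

0.46 m/s

Log law: V₂ = V₁ · ln(z₂/z₀)/ln(z₁/z₀) = 6.9 × 11.5855/10.8580 = 7.3623 m/s
ΔV = 7.3623 − 6.9 = 0.4623 m/s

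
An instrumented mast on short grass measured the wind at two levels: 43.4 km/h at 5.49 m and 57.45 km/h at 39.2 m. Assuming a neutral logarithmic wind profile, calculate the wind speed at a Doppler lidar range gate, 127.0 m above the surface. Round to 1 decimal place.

65.9 km/h

Log law: V ∝ ln(z/z₀). From the pair, with r = V₁/V₂ = 0.75544,
ln z₀ = (ln z₁ − r·ln z₂)/(1 − r) = (1.7029 − 0.75544×3.6687)/0.24456 = -4.3692 → z₀ = 0.01266 m
V₃ = V₁ · ln(z₃/z₀)/ln(z₁/z₀) = 43.4 × 9.2134/6.0721 = 65.8518 km/h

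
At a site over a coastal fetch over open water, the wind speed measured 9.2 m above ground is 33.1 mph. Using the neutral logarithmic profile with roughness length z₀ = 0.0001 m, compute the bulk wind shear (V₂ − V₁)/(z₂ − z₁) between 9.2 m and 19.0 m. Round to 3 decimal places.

0.214 mph/m

Log law: V₂ = V₁ · ln(z₂/z₀)/ln(z₁/z₀) = 33.1 × 12.1548/11.4295 = 35.2003 mph
ΔV/Δz = (35.2003 − 33.1)/(19.0 − 9.2) = 2.1003/9.8000 = 0.21431 mph/m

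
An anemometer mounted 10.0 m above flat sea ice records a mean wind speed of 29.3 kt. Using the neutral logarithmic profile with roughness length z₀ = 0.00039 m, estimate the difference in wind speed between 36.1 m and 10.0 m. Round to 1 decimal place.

3.7 kt

Log law: V₂ = V₁ · ln(z₂/z₀)/ln(z₁/z₀) = 29.3 × 11.4357/10.1519 = 33.0050 kt
ΔV = 33.0050 − 29.3 = 3.7050 kt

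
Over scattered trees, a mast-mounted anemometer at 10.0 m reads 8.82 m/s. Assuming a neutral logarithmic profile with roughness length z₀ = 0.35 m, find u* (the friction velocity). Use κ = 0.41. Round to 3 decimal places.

u* ≈ 1.079 m/s

Log law: V(z) = (u*/κ) · ln(z/z₀) ⇒ u* = κ · V / ln(z/z₀)
u* = 0.41 × 8.82 / ln(10.0/0.35) = 0.41 × 8.82 / 3.3524
   = 3.6162 / 3.3524 = 1.0787 m/s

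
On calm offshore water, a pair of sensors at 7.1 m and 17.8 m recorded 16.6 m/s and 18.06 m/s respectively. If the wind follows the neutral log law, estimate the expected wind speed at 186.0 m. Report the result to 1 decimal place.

21.8 m/s

Log law: V ∝ ln(z/z₀). From the pair, with r = V₁/V₂ = 0.91916,
ln z₀ = (ln z₁ − r·ln z₂)/(1 − r) = (1.9601 − 0.91916×2.8792)/0.08084 = -8.4900 → z₀ = 0.0002055 m
V₃ = V₁ · ln(z₃/z₀)/ln(z₁/z₀) = 16.6 × 13.7157/10.4501 = 21.7875 m/s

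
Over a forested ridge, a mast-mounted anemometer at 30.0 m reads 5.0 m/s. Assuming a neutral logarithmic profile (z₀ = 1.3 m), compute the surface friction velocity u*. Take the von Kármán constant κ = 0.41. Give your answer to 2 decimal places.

Log law: V(z) = (u*/κ) · ln(z/z₀) ⇒ u* = κ · V / ln(z/z₀)
u* = 0.41 × 5.0 / ln(30.0/1.3) = 0.41 × 5.0 / 3.1388
   = 2.0500 / 3.1388 = 0.6531 m/s

u* ≈ 0.65 m/s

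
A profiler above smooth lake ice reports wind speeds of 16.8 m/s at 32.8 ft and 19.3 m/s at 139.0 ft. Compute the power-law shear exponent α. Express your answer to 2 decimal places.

Power law: V₂/V₁ = (z₂/z₁)^α ⇒ α = ln(V₂/V₁) / ln(z₂/z₁)
α = ln(19.3/16.8) / ln(139.0/32.8) = ln(1.1488) / ln(4.2378)
  = 0.13873 / 1.44405 = 0.09607

α ≈ 0.10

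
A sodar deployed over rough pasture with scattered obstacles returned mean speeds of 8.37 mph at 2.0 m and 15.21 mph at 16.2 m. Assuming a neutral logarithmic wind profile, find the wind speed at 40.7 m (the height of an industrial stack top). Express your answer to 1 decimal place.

Log law: V ∝ ln(z/z₀). From the pair, with r = V₁/V₂ = 0.55030,
ln z₀ = (ln z₁ − r·ln z₂)/(1 − r) = (0.6931 − 0.55030×2.7850)/0.44970 = -1.8666 → z₀ = 0.1546 m
V₃ = V₁ · ln(z₃/z₀)/ln(z₁/z₀) = 8.37 × 5.5729/2.5598 = 18.2222 mph

18.2 mph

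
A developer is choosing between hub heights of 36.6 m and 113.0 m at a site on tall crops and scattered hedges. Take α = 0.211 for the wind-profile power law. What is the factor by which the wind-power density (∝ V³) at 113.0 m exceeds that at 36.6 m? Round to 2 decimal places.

Speed ratio: V_B/V_A = (z_B/z_A)^α = (113.0/36.6)^0.211 = (3.0874)^0.211 = 1.26854
Power-density ratio: P_B/P_A = (V_B/V_A)³ = (1.26854)³ = 2.04134

2.04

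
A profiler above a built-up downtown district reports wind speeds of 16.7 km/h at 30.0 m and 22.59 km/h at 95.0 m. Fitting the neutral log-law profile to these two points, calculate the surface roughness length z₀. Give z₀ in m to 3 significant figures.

Log law: V(z) ∝ ln(z/z₀). With r = V₁/V₂ = 16.7/22.59 = 0.73927,
r · ln(z₂/z₀) = ln(z₁/z₀) ⇒ ln z₀ = (ln z₁ − r·ln z₂)/(1 − r)
ln z₀ = (3.40120 − 0.73927×4.55388) / 0.26073 = 0.1330
z₀ = exp(0.1330) = 1.142 m

z₀ ≈ 1.14 m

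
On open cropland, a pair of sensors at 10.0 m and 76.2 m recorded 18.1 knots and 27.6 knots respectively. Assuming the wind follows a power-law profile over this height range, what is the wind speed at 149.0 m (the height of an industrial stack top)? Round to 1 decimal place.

First find α: α = ln(V₂/V₁)/ln(z₂/z₁) = ln(27.6/18.1)/ln(76.2/10.0) = 0.42190/2.03078 = 0.2078
Extrapolate from 76.2 m to 149.0 m: V₃ = 27.6 × (149.0/76.2)^0.2078 = 27.6 × 1.1495 = 31.7259 knots

31.7 knots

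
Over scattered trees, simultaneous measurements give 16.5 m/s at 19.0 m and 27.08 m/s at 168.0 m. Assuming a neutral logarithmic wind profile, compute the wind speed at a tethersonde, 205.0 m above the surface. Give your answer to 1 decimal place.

Log law: V ∝ ln(z/z₀). From the pair, with r = V₁/V₂ = 0.60931,
ln z₀ = (ln z₁ − r·ln z₂)/(1 − r) = (2.9444 − 0.60931×5.1240)/0.39069 = -0.4546 → z₀ = 0.6347 m
V₃ = V₁ · ln(z₃/z₀)/ln(z₁/z₀) = 16.5 × 5.7776/3.3991 = 28.0462 m/s

28.0 m/s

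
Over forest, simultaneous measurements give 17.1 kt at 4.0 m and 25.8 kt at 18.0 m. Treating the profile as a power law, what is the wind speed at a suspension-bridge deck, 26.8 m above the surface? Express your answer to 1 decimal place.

28.8 kt

First find α: α = ln(V₂/V₁)/ln(z₂/z₁) = ln(25.8/17.1)/ln(18.0/4.0) = 0.41130/1.50408 = 0.2735
Extrapolate from 18.0 m to 26.8 m: V₃ = 25.8 × (26.8/18.0)^0.2735 = 25.8 × 1.1150 = 28.7667 kt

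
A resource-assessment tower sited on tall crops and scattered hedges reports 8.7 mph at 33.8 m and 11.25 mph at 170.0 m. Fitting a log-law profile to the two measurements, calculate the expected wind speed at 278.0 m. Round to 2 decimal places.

12.03 mph

Log law: V ∝ ln(z/z₀). From the pair, with r = V₁/V₂ = 0.77333,
ln z₀ = (ln z₁ − r·ln z₂)/(1 − r) = (3.5205 − 0.77333×5.1358)/0.22667 = -1.9907 → z₀ = 0.1366 m
V₃ = V₁ · ln(z₃/z₀)/ln(z₁/z₀) = 8.7 × 7.6183/5.5112 = 12.0264 mph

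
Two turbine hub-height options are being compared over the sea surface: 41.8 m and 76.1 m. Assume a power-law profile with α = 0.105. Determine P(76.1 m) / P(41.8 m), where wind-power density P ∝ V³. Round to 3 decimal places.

Speed ratio: V_B/V_A = (z_B/z_A)^α = (76.1/41.8)^0.105 = (1.8206)^0.105 = 1.06493
Power-density ratio: P_B/P_A = (V_B/V_A)³ = (1.06493)³ = 1.20772

1.208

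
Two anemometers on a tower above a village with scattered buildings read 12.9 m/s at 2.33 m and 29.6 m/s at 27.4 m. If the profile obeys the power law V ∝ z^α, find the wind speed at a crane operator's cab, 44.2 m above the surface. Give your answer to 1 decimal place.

First find α: α = ln(V₂/V₁)/ln(z₂/z₁) = ln(29.6/12.9)/ln(27.4/2.33) = 0.83055/2.46467 = 0.3370
Extrapolate from 27.4 m to 44.2 m: V₃ = 29.6 × (44.2/27.4)^0.3370 = 29.6 × 1.1748 = 34.7755 m/s

34.8 m/s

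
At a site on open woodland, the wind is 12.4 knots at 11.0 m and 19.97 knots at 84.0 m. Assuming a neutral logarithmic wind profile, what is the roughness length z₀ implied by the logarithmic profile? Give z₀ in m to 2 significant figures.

z₀ ≈ 0.39 m

Log law: V(z) ∝ ln(z/z₀). With r = V₁/V₂ = 12.4/19.97 = 0.62093,
r · ln(z₂/z₀) = ln(z₁/z₀) ⇒ ln z₀ = (ln z₁ − r·ln z₂)/(1 − r)
ln z₀ = (2.39790 − 0.62093×4.43082) / 0.37907 = -0.9321
z₀ = exp(-0.9321) = 0.3937 m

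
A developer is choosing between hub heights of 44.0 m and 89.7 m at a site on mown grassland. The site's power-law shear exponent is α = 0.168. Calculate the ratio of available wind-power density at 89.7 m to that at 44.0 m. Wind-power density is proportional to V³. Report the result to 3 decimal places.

Speed ratio: V_B/V_A = (z_B/z_A)^α = (89.7/44.0)^0.168 = (2.0386)^0.168 = 1.12712
Power-density ratio: P_B/P_A = (V_B/V_A)³ = (1.12712)³ = 1.43188

1.432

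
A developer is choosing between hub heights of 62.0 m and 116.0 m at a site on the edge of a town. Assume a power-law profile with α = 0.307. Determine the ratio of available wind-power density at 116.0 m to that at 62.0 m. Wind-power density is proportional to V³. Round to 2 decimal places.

Speed ratio: V_B/V_A = (z_B/z_A)^α = (116.0/62.0)^0.307 = (1.8710)^0.307 = 1.21206
Power-density ratio: P_B/P_A = (V_B/V_A)³ = (1.21206)³ = 1.78063

1.78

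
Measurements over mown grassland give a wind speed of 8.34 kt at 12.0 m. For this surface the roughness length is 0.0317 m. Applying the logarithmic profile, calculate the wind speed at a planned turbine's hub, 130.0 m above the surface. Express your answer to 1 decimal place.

Log law: V(z) ∝ ln(z/z₀), so V₂/V₁ = ln(z₂/z₀) / ln(z₁/z₀).
ln(130.0/0.0317) = 8.3190, ln(12.0/0.0317) = 5.9363
V₂ = 8.34 × 8.3190/5.9363 = 8.34 × 1.4014 = 11.6874 kt

11.7 kt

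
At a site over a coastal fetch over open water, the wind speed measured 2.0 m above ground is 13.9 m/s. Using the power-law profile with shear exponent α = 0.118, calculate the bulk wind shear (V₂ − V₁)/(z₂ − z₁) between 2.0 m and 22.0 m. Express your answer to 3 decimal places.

0.227 m/s/m

Power law: V₂ = V₁ · (z₂/z₁)^α = 13.9 × (11.0000)^0.118 = 18.4459 m/s
ΔV/Δz = (18.4459 − 13.9)/(22.0 − 2.0) = 4.5459/20.0000 = 0.22729 m/s/m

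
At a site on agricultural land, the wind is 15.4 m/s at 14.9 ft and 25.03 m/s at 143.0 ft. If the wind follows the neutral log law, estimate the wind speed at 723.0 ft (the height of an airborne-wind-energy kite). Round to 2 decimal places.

31.93 m/s

Log law: V ∝ ln(z/z₀). From the pair, with r = V₁/V₂ = 0.61526,
ln z₀ = (ln z₁ − r·ln z₂)/(1 − r) = (2.7014 − 0.61526×4.9628)/0.38474 = -0.9151 → z₀ = 0.4005 ft
V₃ = V₁ · ln(z₃/z₀)/ln(z₁/z₀) = 15.4 × 7.4985/3.6165 = 31.9308 m/s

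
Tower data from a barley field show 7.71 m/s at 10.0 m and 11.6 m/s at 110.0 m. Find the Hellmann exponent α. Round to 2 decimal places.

α ≈ 0.17

Power law: V₂/V₁ = (z₂/z₁)^α ⇒ α = ln(V₂/V₁) / ln(z₂/z₁)
α = ln(11.6/7.71) / ln(110.0/10.0) = ln(1.5045) / ln(11.0000)
  = 0.40849 / 2.39790 = 0.17035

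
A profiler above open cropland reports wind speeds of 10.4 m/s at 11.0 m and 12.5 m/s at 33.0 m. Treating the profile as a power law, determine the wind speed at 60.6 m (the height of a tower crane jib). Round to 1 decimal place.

13.8 m/s

First find α: α = ln(V₂/V₁)/ln(z₂/z₁) = ln(12.5/10.4)/ln(33.0/11.0) = 0.18392/1.09861 = 0.1674
Extrapolate from 33.0 m to 60.6 m: V₃ = 12.5 × (60.6/33.0)^0.1674 = 12.5 × 1.1071 = 13.8389 m/s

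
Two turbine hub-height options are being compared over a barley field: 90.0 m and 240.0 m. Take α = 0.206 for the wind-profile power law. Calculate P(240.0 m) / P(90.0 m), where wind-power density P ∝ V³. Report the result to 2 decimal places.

1.83

Speed ratio: V_B/V_A = (z_B/z_A)^α = (240.0/90.0)^0.206 = (2.6667)^0.206 = 1.22391
Power-density ratio: P_B/P_A = (V_B/V_A)³ = (1.22391)³ = 1.83336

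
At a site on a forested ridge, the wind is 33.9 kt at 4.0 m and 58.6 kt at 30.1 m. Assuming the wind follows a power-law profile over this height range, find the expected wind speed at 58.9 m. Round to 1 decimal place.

70.3 kt

First find α: α = ln(V₂/V₁)/ln(z₂/z₁) = ln(58.6/33.9)/ln(30.1/4.0) = 0.54732/2.01823 = 0.2712
Extrapolate from 30.1 m to 58.9 m: V₃ = 58.6 × (58.9/30.1)^0.2712 = 58.6 × 1.1997 = 70.3011 kt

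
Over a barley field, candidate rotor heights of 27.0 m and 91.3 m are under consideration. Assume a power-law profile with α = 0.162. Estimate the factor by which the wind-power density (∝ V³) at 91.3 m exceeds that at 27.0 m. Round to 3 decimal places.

1.808

Speed ratio: V_B/V_A = (z_B/z_A)^α = (91.3/27.0)^0.162 = (3.3815)^0.162 = 1.21819
Power-density ratio: P_B/P_A = (V_B/V_A)³ = (1.21819)³ = 1.80778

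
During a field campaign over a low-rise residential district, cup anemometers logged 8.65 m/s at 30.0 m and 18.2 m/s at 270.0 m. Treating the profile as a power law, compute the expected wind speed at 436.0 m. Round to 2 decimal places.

21.41 m/s

First find α: α = ln(V₂/V₁)/ln(z₂/z₁) = ln(18.2/8.65)/ln(270.0/30.0) = 0.74386/2.19722 = 0.3385
Extrapolate from 270.0 m to 436.0 m: V₃ = 18.2 × (436.0/270.0)^0.3385 = 18.2 × 1.1761 = 21.4058 m/s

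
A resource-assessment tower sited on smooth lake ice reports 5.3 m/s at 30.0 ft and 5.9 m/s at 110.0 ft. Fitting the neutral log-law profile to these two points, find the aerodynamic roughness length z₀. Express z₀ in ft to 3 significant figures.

Log law: V(z) ∝ ln(z/z₀). With r = V₁/V₂ = 5.3/5.9 = 0.89831,
r · ln(z₂/z₀) = ln(z₁/z₀) ⇒ ln z₀ = (ln z₁ − r·ln z₂)/(1 − r)
ln z₀ = (3.40120 − 0.89831×4.70048) / 0.10169 = -8.0758
z₀ = exp(-8.0758) = 0.0003110 ft

z₀ ≈ 0.000311 ft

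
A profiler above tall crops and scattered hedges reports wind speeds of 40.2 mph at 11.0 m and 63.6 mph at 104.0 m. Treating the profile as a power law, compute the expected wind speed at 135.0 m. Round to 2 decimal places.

First find α: α = ln(V₂/V₁)/ln(z₂/z₁) = ln(63.6/40.2)/ln(104.0/11.0) = 0.45875/2.24650 = 0.2042
Extrapolate from 104.0 m to 135.0 m: V₃ = 63.6 × (135.0/104.0)^0.2042 = 63.6 × 1.0547 = 67.0801 mph

67.08 mph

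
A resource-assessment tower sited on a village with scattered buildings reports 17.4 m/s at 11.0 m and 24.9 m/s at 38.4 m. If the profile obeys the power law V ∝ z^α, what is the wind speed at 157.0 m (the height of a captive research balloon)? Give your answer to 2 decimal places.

First find α: α = ln(V₂/V₁)/ln(z₂/z₁) = ln(24.9/17.4)/ln(38.4/11.0) = 0.35840/1.25016 = 0.2867
Extrapolate from 38.4 m to 157.0 m: V₃ = 24.9 × (157.0/38.4)^0.2867 = 24.9 × 1.4974 = 37.2842 m/s

37.28 m/s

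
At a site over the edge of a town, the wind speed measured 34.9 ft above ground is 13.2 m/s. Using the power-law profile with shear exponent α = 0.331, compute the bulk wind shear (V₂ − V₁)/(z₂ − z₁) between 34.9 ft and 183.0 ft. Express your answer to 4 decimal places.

0.0651 m/s/ft

Power law: V₂ = V₁ · (z₂/z₁)^α = 13.2 × (5.2436)^0.331 = 22.8439 m/s
ΔV/Δz = (22.8439 − 13.2)/(183.0 − 34.9) = 9.6439/148.1000 = 0.06512 m/s/ft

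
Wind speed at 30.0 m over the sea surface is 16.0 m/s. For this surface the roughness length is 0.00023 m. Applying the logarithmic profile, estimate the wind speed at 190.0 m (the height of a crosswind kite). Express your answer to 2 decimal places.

Log law: V(z) ∝ ln(z/z₀), so V₂/V₁ = ln(z₂/z₀) / ln(z₁/z₀).
ln(190.0/0.00023) = 13.6245, ln(30.0/0.00023) = 11.7786
V₂ = 16.0 × 13.6245/11.7786 = 16.0 × 1.1567 = 18.5074 m/s

18.51 m/s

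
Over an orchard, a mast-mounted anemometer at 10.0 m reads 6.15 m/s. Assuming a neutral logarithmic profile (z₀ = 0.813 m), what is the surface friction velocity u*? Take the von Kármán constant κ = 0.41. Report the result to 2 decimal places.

u* ≈ 1.00 m/s

Log law: V(z) = (u*/κ) · ln(z/z₀) ⇒ u* = κ · V / ln(z/z₀)
u* = 0.41 × 6.15 / ln(10.0/0.813) = 0.41 × 6.15 / 2.5096
   = 2.5215 / 2.5096 = 1.0047 m/s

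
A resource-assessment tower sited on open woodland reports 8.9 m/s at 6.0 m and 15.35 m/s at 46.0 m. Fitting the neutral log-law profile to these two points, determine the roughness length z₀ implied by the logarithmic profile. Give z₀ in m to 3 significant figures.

z₀ ≈ 0.361 m

Log law: V(z) ∝ ln(z/z₀). With r = V₁/V₂ = 8.9/15.35 = 0.57980,
r · ln(z₂/z₀) = ln(z₁/z₀) ⇒ ln z₀ = (ln z₁ − r·ln z₂)/(1 − r)
ln z₀ = (1.79176 − 0.57980×3.82864) / 0.42020 = -1.0188
z₀ = exp(-1.0188) = 0.3610 m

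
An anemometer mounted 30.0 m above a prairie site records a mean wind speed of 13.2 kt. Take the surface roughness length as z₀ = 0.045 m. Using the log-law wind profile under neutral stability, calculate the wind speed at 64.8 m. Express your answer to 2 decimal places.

Log law: V(z) ∝ ln(z/z₀), so V₂/V₁ = ln(z₂/z₀) / ln(z₁/z₀).
ln(64.8/0.045) = 7.2724, ln(30.0/0.045) = 6.5023
V₂ = 13.2 × 7.2724/6.5023 = 13.2 × 1.1184 = 14.7634 kt

14.76 kt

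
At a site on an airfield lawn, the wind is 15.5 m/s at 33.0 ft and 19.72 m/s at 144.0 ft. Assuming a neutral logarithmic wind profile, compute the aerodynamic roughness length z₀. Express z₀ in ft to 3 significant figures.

z₀ ≈ 0.147 ft

Log law: V(z) ∝ ln(z/z₀). With r = V₁/V₂ = 15.5/19.72 = 0.78600,
r · ln(z₂/z₀) = ln(z₁/z₀) ⇒ ln z₀ = (ln z₁ − r·ln z₂)/(1 − r)
ln z₀ = (3.49651 − 0.78600×4.96981) / 0.21400 = -1.9149
z₀ = exp(-1.9149) = 0.1474 ft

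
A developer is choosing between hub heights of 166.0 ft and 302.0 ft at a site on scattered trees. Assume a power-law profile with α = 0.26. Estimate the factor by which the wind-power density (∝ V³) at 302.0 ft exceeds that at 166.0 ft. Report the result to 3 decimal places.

Speed ratio: V_B/V_A = (z_B/z_A)^α = (302.0/166.0)^0.26 = (1.8193)^0.26 = 1.16835
Power-density ratio: P_B/P_A = (V_B/V_A)³ = (1.16835)³ = 1.59485

1.595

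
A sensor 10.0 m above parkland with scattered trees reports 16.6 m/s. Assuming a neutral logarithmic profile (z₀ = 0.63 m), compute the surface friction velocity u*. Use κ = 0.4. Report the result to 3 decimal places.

u* ≈ 2.402 m/s

Log law: V(z) = (u*/κ) · ln(z/z₀) ⇒ u* = κ · V / ln(z/z₀)
u* = 0.4 × 16.6 / ln(10.0/0.63) = 0.4 × 16.6 / 2.7646
   = 6.6400 / 2.7646 = 2.4018 m/s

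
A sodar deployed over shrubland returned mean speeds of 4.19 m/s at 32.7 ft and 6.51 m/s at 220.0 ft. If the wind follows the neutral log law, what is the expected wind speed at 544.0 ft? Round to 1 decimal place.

Log law: V ∝ ln(z/z₀). From the pair, with r = V₁/V₂ = 0.64363,
ln z₀ = (ln z₁ − r·ln z₂)/(1 − r) = (3.4874 − 0.64363×5.3936)/0.35637 = 0.0446 → z₀ = 1.046 ft
V₃ = V₁ · ln(z₃/z₀)/ln(z₁/z₀) = 4.19 × 6.2543/3.4428 = 7.6118 m/s

7.6 m/s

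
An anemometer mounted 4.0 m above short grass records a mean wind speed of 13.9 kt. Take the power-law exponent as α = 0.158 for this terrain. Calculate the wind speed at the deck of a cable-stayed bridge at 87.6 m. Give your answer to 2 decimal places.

22.64 kt

Power-law profile: V₂ = V₁ · (z₂/z₁)^α
V₂ = 13.9 × (87.6/4.0)^0.158 = 13.9 × (21.9000)^0.158
    = 13.9 × 1.6285 = 22.6363 kt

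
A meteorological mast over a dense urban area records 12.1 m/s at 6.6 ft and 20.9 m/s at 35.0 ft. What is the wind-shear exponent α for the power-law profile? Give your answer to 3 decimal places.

Power law: V₂/V₁ = (z₂/z₁)^α ⇒ α = ln(V₂/V₁) / ln(z₂/z₁)
α = ln(20.9/12.1) / ln(35.0/6.6) = ln(1.7273) / ln(5.3030)
  = 0.54654 / 1.66828 = 0.32761

α ≈ 0.328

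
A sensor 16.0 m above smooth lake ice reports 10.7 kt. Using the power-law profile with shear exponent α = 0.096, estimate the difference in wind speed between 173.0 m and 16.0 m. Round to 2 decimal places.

Power law: V₂ = V₁ · (z₂/z₁)^α = 10.7 × (10.8125)^0.096 = 13.4475 kt
ΔV = 13.4475 − 10.7 = 2.7475 kt

2.75 kt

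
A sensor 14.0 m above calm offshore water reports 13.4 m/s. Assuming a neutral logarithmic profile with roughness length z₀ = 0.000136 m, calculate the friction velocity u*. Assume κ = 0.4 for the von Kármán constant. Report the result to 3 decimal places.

Log law: V(z) = (u*/κ) · ln(z/z₀) ⇒ u* = κ · V / ln(z/z₀)
u* = 0.4 × 13.4 / ln(14.0/0.000136) = 0.4 × 13.4 / 11.5419
   = 5.3600 / 11.5419 = 0.4644 m/s

u* ≈ 0.464 m/s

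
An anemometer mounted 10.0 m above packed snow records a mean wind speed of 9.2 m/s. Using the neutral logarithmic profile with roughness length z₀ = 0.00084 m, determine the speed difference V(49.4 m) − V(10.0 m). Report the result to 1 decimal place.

Log law: V₂ = V₁ · ln(z₂/z₀)/ln(z₁/z₀) = 9.2 × 10.9821/9.3847 = 10.7659 m/s
ΔV = 10.7659 − 9.2 = 1.5659 m/s

1.6 m/s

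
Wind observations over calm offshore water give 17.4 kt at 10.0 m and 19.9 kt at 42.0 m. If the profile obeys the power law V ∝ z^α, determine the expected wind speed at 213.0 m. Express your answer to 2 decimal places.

23.16 kt

First find α: α = ln(V₂/V₁)/ln(z₂/z₁) = ln(19.9/17.4)/ln(42.0/10.0) = 0.13425/1.43508 = 0.0935
Extrapolate from 42.0 m to 213.0 m: V₃ = 19.9 × (213.0/42.0)^0.0935 = 19.9 × 1.1640 = 23.1642 kt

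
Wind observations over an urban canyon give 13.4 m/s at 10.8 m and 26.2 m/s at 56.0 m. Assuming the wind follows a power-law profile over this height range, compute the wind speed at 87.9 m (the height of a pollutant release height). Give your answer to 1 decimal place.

First find α: α = ln(V₂/V₁)/ln(z₂/z₁) = ln(26.2/13.4)/ln(56.0/10.8) = 0.67050/1.64581 = 0.4074
Extrapolate from 56.0 m to 87.9 m: V₃ = 26.2 × (87.9/56.0)^0.4074 = 26.2 × 1.2016 = 31.4826 m/s

31.5 m/s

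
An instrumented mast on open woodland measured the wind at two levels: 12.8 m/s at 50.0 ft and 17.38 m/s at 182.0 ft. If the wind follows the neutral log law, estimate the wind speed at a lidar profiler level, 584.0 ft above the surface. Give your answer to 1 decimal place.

21.5 m/s

Log law: V ∝ ln(z/z₀). From the pair, with r = V₁/V₂ = 0.73648,
ln z₀ = (ln z₁ − r·ln z₂)/(1 − r) = (3.9120 − 0.73648×5.2040)/0.26352 = 0.3012 → z₀ = 1.352 ft
V₃ = V₁ · ln(z₃/z₀)/ln(z₁/z₀) = 12.8 × 6.0687/3.6108 = 21.5130 m/s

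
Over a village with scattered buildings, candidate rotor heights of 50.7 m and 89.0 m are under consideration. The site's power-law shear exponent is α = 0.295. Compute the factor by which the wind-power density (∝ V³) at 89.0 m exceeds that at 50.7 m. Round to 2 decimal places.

Speed ratio: V_B/V_A = (z_B/z_A)^α = (89.0/50.7)^0.295 = (1.7554)^0.295 = 1.18057
Power-density ratio: P_B/P_A = (V_B/V_A)³ = (1.18057)³ = 1.64543

1.65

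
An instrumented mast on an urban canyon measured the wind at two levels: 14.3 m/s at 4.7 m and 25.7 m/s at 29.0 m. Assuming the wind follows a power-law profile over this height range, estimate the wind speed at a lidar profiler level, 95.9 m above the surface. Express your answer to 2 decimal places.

37.78 m/s

First find α: α = ln(V₂/V₁)/ln(z₂/z₁) = ln(25.7/14.3)/ln(29.0/4.7) = 0.58623/1.81973 = 0.3222
Extrapolate from 29.0 m to 95.9 m: V₃ = 25.7 × (95.9/29.0)^0.3222 = 25.7 × 1.4701 = 37.7803 m/s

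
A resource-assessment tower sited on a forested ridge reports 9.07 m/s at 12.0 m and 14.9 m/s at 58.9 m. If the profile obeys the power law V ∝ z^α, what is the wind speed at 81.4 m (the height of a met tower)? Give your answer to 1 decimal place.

16.5 m/s

First find α: α = ln(V₂/V₁)/ln(z₂/z₁) = ln(14.9/9.07)/ln(58.9/12.0) = 0.49639/1.59093 = 0.3120
Extrapolate from 58.9 m to 81.4 m: V₃ = 14.9 × (81.4/58.9)^0.3120 = 14.9 × 1.1062 = 16.4826 m/s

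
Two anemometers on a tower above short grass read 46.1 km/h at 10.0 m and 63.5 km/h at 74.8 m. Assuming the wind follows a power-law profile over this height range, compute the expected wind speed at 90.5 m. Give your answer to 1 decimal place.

First find α: α = ln(V₂/V₁)/ln(z₂/z₁) = ln(63.5/46.1)/ln(74.8/10.0) = 0.32023/2.01223 = 0.1591
Extrapolate from 74.8 m to 90.5 m: V₃ = 63.5 × (90.5/74.8)^0.1591 = 63.5 × 1.0308 = 65.4549 km/h

65.5 km/h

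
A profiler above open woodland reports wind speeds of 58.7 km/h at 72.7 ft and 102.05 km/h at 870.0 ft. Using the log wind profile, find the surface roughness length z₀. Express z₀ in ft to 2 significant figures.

Log law: V(z) ∝ ln(z/z₀). With r = V₁/V₂ = 58.7/102.05 = 0.57521,
r · ln(z₂/z₀) = ln(z₁/z₀) ⇒ ln z₀ = (ln z₁ − r·ln z₂)/(1 − r)
ln z₀ = (4.28634 − 0.57521×6.76849) / 0.42479 = 0.9253
z₀ = exp(0.9253) = 2.523 ft

z₀ ≈ 2.5 ft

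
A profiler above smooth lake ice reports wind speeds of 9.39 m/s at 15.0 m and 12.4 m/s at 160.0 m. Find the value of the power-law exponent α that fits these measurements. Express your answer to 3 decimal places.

α ≈ 0.117

Power law: V₂/V₁ = (z₂/z₁)^α ⇒ α = ln(V₂/V₁) / ln(z₂/z₁)
α = ln(12.4/9.39) / ln(160.0/15.0) = ln(1.3206) / ln(10.6667)
  = 0.27805 / 2.36712 = 0.11746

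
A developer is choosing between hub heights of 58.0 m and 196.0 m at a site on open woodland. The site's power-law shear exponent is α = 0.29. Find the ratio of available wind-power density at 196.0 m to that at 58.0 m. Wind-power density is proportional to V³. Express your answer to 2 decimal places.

Speed ratio: V_B/V_A = (z_B/z_A)^α = (196.0/58.0)^0.29 = (3.3793)^0.29 = 1.42351
Power-density ratio: P_B/P_A = (V_B/V_A)³ = (1.42351)³ = 2.88457

2.88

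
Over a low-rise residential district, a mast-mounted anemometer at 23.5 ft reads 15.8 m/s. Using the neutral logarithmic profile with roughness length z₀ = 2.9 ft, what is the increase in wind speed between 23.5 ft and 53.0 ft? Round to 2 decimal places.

Log law: V₂ = V₁ · ln(z₂/z₀)/ln(z₁/z₀) = 15.8 × 2.9056/2.0923 = 21.9416 m/s
ΔV = 21.9416 − 15.8 = 6.1416 m/s

6.14 m/s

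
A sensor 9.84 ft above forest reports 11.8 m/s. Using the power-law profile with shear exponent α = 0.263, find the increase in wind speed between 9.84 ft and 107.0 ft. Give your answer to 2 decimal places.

Power law: V₂ = V₁ · (z₂/z₁)^α = 11.8 × (10.8740)^0.263 = 22.1031 m/s
ΔV = 22.1031 − 11.8 = 10.3031 m/s

10.30 m/s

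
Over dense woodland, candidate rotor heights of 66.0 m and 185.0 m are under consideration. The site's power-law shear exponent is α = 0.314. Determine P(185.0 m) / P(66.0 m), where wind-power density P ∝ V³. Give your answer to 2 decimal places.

2.64

Speed ratio: V_B/V_A = (z_B/z_A)^α = (185.0/66.0)^0.314 = (2.8030)^0.314 = 1.38215
Power-density ratio: P_B/P_A = (V_B/V_A)³ = (1.38215)³ = 2.64037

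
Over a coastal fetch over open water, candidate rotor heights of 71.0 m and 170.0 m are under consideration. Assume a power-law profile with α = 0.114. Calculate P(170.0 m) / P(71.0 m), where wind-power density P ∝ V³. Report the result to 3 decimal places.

1.348

Speed ratio: V_B/V_A = (z_B/z_A)^α = (170.0/71.0)^0.114 = (2.3944)^0.114 = 1.10466
Power-density ratio: P_B/P_A = (V_B/V_A)³ = (1.10466)³ = 1.34798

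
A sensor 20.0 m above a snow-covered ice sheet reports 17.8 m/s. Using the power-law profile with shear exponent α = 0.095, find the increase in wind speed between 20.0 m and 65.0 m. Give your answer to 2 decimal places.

2.11 m/s

Power law: V₂ = V₁ · (z₂/z₁)^α = 17.8 × (3.2500)^0.095 = 19.9090 m/s
ΔV = 19.9090 − 17.8 = 2.1090 m/s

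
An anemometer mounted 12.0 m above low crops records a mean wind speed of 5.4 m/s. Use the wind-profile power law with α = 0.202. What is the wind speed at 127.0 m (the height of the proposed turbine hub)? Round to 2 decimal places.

Power-law profile: V₂ = V₁ · (z₂/z₁)^α
V₂ = 5.4 × (127.0/12.0)^0.202 = 5.4 × (10.5833)^0.202
    = 5.4 × 1.6105 = 8.6970 m/s

8.70 m/s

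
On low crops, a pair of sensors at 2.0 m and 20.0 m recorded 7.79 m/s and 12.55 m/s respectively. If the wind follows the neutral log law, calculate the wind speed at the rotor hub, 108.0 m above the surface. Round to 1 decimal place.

16.0 m/s

Log law: V ∝ ln(z/z₀). From the pair, with r = V₁/V₂ = 0.62072,
ln z₀ = (ln z₁ − r·ln z₂)/(1 − r) = (0.6931 − 0.62072×2.9957)/0.37928 = -3.0752 → z₀ = 0.04618 m
V₃ = V₁ · ln(z₃/z₀)/ln(z₁/z₀) = 7.79 × 7.7573/3.7683 = 16.0362 m/s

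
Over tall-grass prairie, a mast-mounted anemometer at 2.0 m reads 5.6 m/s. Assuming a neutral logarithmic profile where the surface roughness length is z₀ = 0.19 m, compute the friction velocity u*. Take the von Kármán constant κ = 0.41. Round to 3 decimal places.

u* ≈ 0.975 m/s

Log law: V(z) = (u*/κ) · ln(z/z₀) ⇒ u* = κ · V / ln(z/z₀)
u* = 0.41 × 5.6 / ln(2.0/0.19) = 0.41 × 5.6 / 2.3539
   = 2.2960 / 2.3539 = 0.9754 m/s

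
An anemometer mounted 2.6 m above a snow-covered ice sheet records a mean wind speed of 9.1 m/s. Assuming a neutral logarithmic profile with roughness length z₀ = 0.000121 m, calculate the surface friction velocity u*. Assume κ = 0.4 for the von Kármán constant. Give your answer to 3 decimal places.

Log law: V(z) = (u*/κ) · ln(z/z₀) ⇒ u* = κ · V / ln(z/z₀)
u* = 0.4 × 9.1 / ln(2.6/0.000121) = 0.4 × 9.1 / 9.9752
   = 3.6400 / 9.9752 = 0.3649 m/s

u* ≈ 0.365 m/s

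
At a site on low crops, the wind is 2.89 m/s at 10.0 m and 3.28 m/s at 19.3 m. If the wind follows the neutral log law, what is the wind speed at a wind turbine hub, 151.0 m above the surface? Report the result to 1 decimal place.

Log law: V ∝ ln(z/z₀). From the pair, with r = V₁/V₂ = 0.88110,
ln z₀ = (ln z₁ − r·ln z₂)/(1 − r) = (2.3026 − 0.88110×2.9601)/0.11890 = -2.5698 → z₀ = 0.07655 m
V₃ = V₁ · ln(z₃/z₀)/ln(z₁/z₀) = 2.89 × 7.5871/4.8724 = 4.5002 m/s

4.5 m/s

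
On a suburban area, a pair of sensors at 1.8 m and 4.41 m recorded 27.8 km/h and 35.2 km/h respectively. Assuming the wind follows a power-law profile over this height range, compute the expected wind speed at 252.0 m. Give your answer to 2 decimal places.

102.16 km/h

First find α: α = ln(V₂/V₁)/ln(z₂/z₁) = ln(35.2/27.8)/ln(4.41/1.8) = 0.23601/0.89609 = 0.2634
Extrapolate from 4.41 m to 252.0 m: V₃ = 35.2 × (252.0/4.41)^0.2634 = 35.2 × 2.9023 = 102.1617 km/h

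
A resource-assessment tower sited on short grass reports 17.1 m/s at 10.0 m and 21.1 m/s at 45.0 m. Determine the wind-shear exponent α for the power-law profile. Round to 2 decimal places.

Power law: V₂/V₁ = (z₂/z₁)^α ⇒ α = ln(V₂/V₁) / ln(z₂/z₁)
α = ln(21.1/17.1) / ln(45.0/10.0) = ln(1.2339) / ln(4.5000)
  = 0.21019 / 1.50408 = 0.13975

α ≈ 0.14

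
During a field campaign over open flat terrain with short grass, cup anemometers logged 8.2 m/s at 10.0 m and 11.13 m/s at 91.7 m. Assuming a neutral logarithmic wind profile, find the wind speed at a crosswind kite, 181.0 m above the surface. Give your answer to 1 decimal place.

Log law: V ∝ ln(z/z₀). From the pair, with r = V₁/V₂ = 0.73675,
ln z₀ = (ln z₁ − r·ln z₂)/(1 − r) = (2.3026 − 0.73675×4.5185)/0.26325 = -3.8990 → z₀ = 0.02026 m
V₃ = V₁ · ln(z₃/z₀)/ln(z₁/z₀) = 8.2 × 9.0975/6.2016 = 12.0291 m/s

12.0 m/s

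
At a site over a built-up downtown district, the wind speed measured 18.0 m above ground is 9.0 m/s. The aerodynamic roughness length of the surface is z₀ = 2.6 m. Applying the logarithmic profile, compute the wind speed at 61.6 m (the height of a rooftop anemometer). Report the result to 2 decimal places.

Log law: V(z) ∝ ln(z/z₀), so V₂/V₁ = ln(z₂/z₀) / ln(z₁/z₀).
ln(61.6/2.6) = 3.1652, ln(18.0/2.6) = 1.9349
V₂ = 9.0 × 3.1652/1.9349 = 9.0 × 1.6359 = 14.7227 m/s

14.72 m/s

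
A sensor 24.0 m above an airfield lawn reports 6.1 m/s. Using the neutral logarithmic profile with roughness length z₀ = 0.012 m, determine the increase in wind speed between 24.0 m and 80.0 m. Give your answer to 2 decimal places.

0.97 m/s

Log law: V₂ = V₁ · ln(z₂/z₀)/ln(z₁/z₀) = 6.1 × 8.8049/7.6009 = 7.0662 m/s
ΔV = 7.0662 − 6.1 = 0.9662 m/s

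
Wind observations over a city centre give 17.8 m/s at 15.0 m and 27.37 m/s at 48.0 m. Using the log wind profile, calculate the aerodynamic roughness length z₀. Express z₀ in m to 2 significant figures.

Log law: V(z) ∝ ln(z/z₀). With r = V₁/V₂ = 17.8/27.37 = 0.65035,
r · ln(z₂/z₀) = ln(z₁/z₀) ⇒ ln z₀ = (ln z₁ − r·ln z₂)/(1 − r)
ln z₀ = (2.70805 − 0.65035×3.87120) / 0.34965 = 0.5446
z₀ = exp(0.5446) = 1.724 m

z₀ ≈ 1.7 m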